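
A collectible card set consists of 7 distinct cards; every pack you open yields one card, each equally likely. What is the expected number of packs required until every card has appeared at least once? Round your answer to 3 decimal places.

After k distinct cards have appeared, the next pack gives a new one with probability (7-k)/7, so the expected wait for the (k+1)-th is 7/(7-k).
E[T] = 7/7 + 7/6 + 7/5 + ... + 7/2 + 7/1 = 7·H_{7}.
H_{7} = 2.5929, so E[T] = 18.1500.

18.150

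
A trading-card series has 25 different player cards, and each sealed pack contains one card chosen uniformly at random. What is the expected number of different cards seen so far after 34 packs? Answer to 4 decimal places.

For each card, P(seen in 34 packs) = 1 - (24/25)^34 = 0.75041.
By linearity of expectation, E[distinct seen] = 25·(1 - (24/25)^34) = 18.76033.

18.7603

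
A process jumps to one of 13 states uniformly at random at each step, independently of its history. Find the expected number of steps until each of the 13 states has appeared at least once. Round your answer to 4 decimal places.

After k distinct states have appeared, the next step gives a new one with probability (13-k)/13, so the expected wait for the (k+1)-th is 13/(13-k).
E[T] = 13/13 + 13/12 + 13/11 + ... + 13/2 + 13/1 = 13·H_{13}.
H_{13} = 3.18013, so E[T] = 41.34174.

41.3417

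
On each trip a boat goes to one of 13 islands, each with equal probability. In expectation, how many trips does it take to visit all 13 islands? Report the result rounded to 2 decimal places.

41.34

The wait to go from k to k+1 distinct islands is geometric with mean 13/(13-k).
E[T] = 13/13 + 13/12 + 13/11 + ... + 13/2 + 13/1 = 13·H_{13}.
H_{13} = 3.180, so E[T] = 41.342.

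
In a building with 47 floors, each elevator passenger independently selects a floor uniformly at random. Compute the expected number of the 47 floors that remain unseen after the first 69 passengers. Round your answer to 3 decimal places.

For each floor, P(unseen after 69) = (46/47)^69 = 0.2267.
By linearity of expectation, E[unseen] = 47·(46/47)^69 = 10.6570.

10.657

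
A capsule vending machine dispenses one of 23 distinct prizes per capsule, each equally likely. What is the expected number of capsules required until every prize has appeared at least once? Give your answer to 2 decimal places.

Split into phases: going from k distinct to k+1 distinct takes on average 23/(23-k) capsules.
E[T] = 23/23 + 23/22 + 23/21 + ... + 23/2 + 23/1 = 23·H_{23}.
H_{23} = 3.734, so E[T] = 85.889.

85.89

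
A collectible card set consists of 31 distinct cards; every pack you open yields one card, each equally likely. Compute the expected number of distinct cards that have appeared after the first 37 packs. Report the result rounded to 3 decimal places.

21.786

For each card, P(seen in 37 packs) = 1 - (30/31)^37 = 0.7028.
By linearity of expectation, E[distinct seen] = 31·(1 - (30/31)^37) = 21.7856.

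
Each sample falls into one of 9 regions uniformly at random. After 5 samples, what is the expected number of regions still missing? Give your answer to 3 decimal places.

4.994

For each region, P(unseen after 5) = (8/9)^5 = 0.5549.
By linearity of expectation, E[unseen] = 9·(8/9)^5 = 4.9944.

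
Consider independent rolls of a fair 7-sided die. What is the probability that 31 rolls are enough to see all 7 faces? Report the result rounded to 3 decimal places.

0.942

Let A_i be the event that face i is missing after 31 rolls. By inclusion–exclusion on the A_i,
P(all seen) = Σ_{j=0}^{7} (-1)^j C(7,j)((7-j)/7)^31
= 1.0000 - 0.0589 + 0.0006 - 0.0000 + 0.0000 - 0.0000 + 0.0000 - 0.0000
= 0.9418.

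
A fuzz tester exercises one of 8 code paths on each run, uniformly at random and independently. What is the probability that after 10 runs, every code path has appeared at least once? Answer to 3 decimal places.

Let A_i be the event that code path i is missing after 10 runs. By inclusion–exclusion on the A_i,
P(all seen) = Σ_{j=0}^{8} (-1)^j C(8,j)((8-j)/8)^10
= 1.0000 - 2.1046 + 1.5768 - 0.5093 + 0.0684 - 0.0031 + 0.0000 - 0.0000 + 0.0000
= 0.0282.

0.028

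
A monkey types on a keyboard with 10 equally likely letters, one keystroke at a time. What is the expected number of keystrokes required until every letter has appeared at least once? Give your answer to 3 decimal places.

29.290

Split into phases: going from k distinct to k+1 distinct takes on average 10/(10-k) keystrokes.
E[T] = 10/10 + 10/9 + 10/8 + ... + 10/2 + 10/1 = 10·H_{10}.
H_{10} = 2.9290, so E[T] = 29.2897.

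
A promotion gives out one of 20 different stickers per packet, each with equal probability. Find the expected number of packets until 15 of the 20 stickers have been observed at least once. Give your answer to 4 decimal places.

With k distinct stickers already seen, the next new one arrives after an expected 20/(20-k) packets.
Sum over k = 0,...,14: E = 20/20 + 20/19 + 20/18 + ... + 20/7 + 20/6 = 26.28813.

26.2881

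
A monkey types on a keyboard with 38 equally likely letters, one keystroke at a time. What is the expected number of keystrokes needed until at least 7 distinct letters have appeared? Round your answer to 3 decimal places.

7.625

With k distinct letters already seen, the next new one arrives after an expected 38/(38-k) keystrokes.
Sum over k = 0,...,6: E = 38/38 + 38/37 + 38/36 + ... + 38/33 + 38/32 = 7.6250.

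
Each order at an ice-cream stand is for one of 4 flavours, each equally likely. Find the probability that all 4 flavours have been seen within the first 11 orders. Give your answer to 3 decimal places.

Let A_i be the event that flavour i is missing after 11 orders. By inclusion–exclusion on the A_i,
P(all seen) = Σ_{j=0}^{4} (-1)^j C(4,j)((4-j)/4)^11
= 1.0000 - 0.1689 + 0.0029 - 0.0000 + 0.0000
= 0.8340.

0.834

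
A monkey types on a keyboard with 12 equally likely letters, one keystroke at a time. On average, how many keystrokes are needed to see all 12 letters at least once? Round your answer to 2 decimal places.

The wait to go from k to k+1 distinct letters is geometric with mean 12/(12-k).
E[T] = 12/12 + 12/11 + 12/10 + ... + 12/2 + 12/1 = 12·H_{12}.
H_{12} = 3.103, so E[T] = 37.239.

37.24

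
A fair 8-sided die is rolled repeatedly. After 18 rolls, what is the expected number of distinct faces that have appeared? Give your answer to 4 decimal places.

7.2768

For each face, P(seen in 18 rolls) = 1 - (7/8)^18 = 0.90960.
By linearity of expectation, E[distinct seen] = 8·(1 - (7/8)^18) = 7.27684.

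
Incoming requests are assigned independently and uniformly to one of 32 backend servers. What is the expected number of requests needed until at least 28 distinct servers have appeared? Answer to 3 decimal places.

63.205

With k distinct servers already seen, the next new one arrives after an expected 32/(32-k) requests.
Sum over k = 0,...,27: E = 32/32 + 32/31 + 32/30 + ... + 32/6 + 32/5 = 63.2052.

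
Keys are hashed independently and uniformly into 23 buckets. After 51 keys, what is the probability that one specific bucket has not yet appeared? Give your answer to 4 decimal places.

0.1036

Each key misses the fixed bucket with probability (23-1)/23 = 22/23, independently.
P(still missing after 51) = (22/23)^51 = 0.10362.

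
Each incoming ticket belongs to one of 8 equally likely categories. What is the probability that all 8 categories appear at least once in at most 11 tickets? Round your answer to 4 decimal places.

By inclusion–exclusion over which categories are missing,
P(all seen) = Σ_{j=0}^{8} (-1)^j C(8,j)((8-j)/8)^11
= 1.00000 - 1.84153 + 1.18258 - 0.31832 + 0.03418 - 0.00115 + 0.00001 - 0.00000 + 0.00000
= 0.05576.

0.0558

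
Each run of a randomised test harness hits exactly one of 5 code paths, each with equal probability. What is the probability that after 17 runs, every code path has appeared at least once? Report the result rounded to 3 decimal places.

0.889

Let A_i be the event that code path i is missing after 17 runs. By inclusion–exclusion on the A_i,
P(all seen) = Σ_{j=0}^{5} (-1)^j C(5,j)((5-j)/5)^17
= 1.0000 - 0.1126 + 0.0017 - 0.0000 + 0.0000 - 0.0000
= 0.8891.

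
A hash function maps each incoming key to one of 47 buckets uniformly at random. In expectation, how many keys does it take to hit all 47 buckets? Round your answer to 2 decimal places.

208.58

After k distinct buckets have appeared, the next key gives a new one with probability (47-k)/47, so the expected wait for the (k+1)-th is 47/(47-k).
E[T] = 47/47 + 47/46 + 47/45 + ... + 47/2 + 47/1 = 47·H_{47}.
H_{47} = 4.438, so E[T] = 208.584.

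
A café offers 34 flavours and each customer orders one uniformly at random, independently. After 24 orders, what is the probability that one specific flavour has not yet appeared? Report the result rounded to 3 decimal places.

On each order the fixed flavour fails to appear with probability 33/34.
P(still missing after 24) = (33/34)^24 = 0.4885.

0.488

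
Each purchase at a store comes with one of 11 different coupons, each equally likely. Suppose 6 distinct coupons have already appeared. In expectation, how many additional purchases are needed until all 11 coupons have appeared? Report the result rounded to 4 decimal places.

25.1167

With k distinct coupons already seen, the next new one takes an expected 11/(11-k) purchases.
Sum over k = 6,...,10: E = 11/5 + 11/4 + 11/3 + 11/2 + 11/1 = 25.11667.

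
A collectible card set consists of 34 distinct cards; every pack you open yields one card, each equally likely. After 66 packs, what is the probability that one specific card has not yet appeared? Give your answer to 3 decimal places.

Each pack misses the fixed card with probability (34-1)/34 = 33/34, independently.
P(still missing after 66) = (33/34)^66 = 0.1394.

0.139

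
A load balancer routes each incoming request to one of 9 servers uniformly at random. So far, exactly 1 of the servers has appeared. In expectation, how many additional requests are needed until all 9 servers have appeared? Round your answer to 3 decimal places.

With k distinct servers already seen, the next new one takes an expected 9/(9-k) requests.
Sum over k = 1,...,8: E = 9/8 + 9/7 + 9/6 + ... + 9/2 + 9/1 = 24.4607.

24.461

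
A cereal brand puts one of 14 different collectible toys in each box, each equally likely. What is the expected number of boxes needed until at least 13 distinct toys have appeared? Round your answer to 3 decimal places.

31.522

Going from k to k+1 distinct takes a geometric number of boxes with mean 14/(14-k).
Sum over k = 0,...,12: E = 14/14 + 14/13 + 14/12 + ... + 14/3 + 14/2 = 31.5219.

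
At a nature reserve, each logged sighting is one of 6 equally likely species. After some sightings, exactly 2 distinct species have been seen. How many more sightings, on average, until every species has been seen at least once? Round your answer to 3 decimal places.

From k distinct to k+1 distinct takes on average 6/(6-k) sightings.
Sum over k = 2,...,5: E = 6/4 + 6/3 + 6/2 + 6/1 = 12.5000.

12.500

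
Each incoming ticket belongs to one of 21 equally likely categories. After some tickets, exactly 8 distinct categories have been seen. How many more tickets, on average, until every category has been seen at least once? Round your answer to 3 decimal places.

From k distinct to k+1 distinct takes on average 21/(21-k) tickets.
Sum over k = 8,...,20: E = 21/13 + 21/12 + 21/11 + ... + 21/2 + 21/1 = 66.7828.

66.783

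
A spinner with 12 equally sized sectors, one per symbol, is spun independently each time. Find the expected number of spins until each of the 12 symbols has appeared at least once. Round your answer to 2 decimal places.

After k distinct symbols have appeared, the next spin gives a new one with probability (12-k)/12, so the expected wait for the (k+1)-th is 12/(12-k).
E[T] = 12/12 + 12/11 + 12/10 + ... + 12/2 + 12/1 = 12·H_{12}.
H_{12} = 3.103, so E[T] = 37.239.

37.24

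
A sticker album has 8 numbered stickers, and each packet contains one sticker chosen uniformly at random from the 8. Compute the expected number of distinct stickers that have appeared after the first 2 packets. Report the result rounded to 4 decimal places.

1.8750

For each sticker, P(seen in 2 packets) = 1 - (7/8)^2 = 0.23438.
By linearity of expectation, E[distinct seen] = 8·(1 - (7/8)^2) = 1.87500.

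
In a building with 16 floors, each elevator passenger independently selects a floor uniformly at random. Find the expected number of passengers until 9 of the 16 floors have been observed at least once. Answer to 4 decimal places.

Going from k to k+1 distinct takes a geometric number of passengers with mean 16/(16-k).
Sum over k = 0,...,8: E = 16/16 + 16/15 + 16/14 + ... + 16/9 + 16/8 = 12.60595.

12.6059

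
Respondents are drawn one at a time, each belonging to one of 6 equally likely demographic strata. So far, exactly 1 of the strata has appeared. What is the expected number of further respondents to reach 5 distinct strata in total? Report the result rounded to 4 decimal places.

7.7000

The wait to go from k to k+1 distinct strata is geometric with mean 6/(6-k).
Sum over k = 1,...,4: E = 6/5 + 6/4 + 6/3 + 6/2 = 7.70000.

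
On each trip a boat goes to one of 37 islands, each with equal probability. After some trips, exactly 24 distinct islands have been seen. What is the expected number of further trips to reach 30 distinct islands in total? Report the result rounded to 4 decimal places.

21.7292

From k distinct to k+1 distinct takes on average 37/(37-k) trips.
Sum over k = 24,...,29: E = 37/13 + 37/12 + 37/11 + 37/10 + 37/9 + 37/8 = 21.72923.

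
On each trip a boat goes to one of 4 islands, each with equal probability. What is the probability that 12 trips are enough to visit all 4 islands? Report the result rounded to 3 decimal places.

By inclusion–exclusion over which islands are missing,
P(all seen) = Σ_{j=0}^{4} (-1)^j C(4,j)((4-j)/4)^12
= 1.0000 - 0.1267 + 0.0015 - 0.0000 + 0.0000
= 0.8748.

0.875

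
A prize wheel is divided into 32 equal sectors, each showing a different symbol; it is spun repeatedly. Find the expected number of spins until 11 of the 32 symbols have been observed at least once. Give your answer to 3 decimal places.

13.220

With k distinct symbols already seen, the next new one arrives after an expected 32/(32-k) spins.
Sum over k = 0,...,10: E = 32/32 + 32/31 + 32/30 + ... + 32/23 + 32/22 = 13.2204.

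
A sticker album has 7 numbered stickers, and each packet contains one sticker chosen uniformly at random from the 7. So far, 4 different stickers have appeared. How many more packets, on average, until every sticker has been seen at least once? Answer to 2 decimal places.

With k distinct stickers already seen, the next new one takes an expected 7/(7-k) packets.
Sum over k = 4,...,6: E = 7/3 + 7/2 + 7/1 = 12.833.

12.83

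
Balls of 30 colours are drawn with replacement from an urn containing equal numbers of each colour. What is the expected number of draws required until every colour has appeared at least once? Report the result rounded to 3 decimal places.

Split into phases: going from k distinct to k+1 distinct takes on average 30/(30-k) draws.
E[T] = 30/30 + 30/29 + 30/28 + ... + 30/2 + 30/1 = 30·H_{30}.
H_{30} = 3.9950, so E[T] = 119.8496.

119.850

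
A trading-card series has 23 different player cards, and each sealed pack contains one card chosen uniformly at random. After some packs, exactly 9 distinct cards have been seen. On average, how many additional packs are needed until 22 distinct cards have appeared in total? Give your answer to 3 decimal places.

51.786

The wait to go from k to k+1 distinct cards is geometric with mean 23/(23-k).
Sum over k = 9,...,21: E = 23/14 + 23/13 + 23/12 + ... + 23/3 + 23/2 = 51.7859.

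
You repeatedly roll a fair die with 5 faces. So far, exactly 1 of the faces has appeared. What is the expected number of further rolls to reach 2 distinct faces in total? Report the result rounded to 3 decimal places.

With k distinct faces already seen, the next new one takes an expected 5/(5-k) rolls.
Only the k = 1 term is needed: E = 5/4 = 1.2500.

1.250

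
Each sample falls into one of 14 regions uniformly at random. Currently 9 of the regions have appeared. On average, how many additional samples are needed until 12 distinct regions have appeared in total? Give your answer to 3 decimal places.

10.967

From k distinct to k+1 distinct takes on average 14/(14-k) samples.
Sum over k = 9,...,11: E = 14/5 + 14/4 + 14/3 = 10.9667.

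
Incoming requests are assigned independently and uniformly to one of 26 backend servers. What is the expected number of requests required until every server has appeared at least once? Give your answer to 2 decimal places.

100.21

After k distinct servers have appeared, the next request gives a new one with probability (26-k)/26, so the expected wait for the (k+1)-th is 26/(26-k).
E[T] = 26/26 + 26/25 + 26/24 + ... + 26/2 + 26/1 = 26·H_{26}.
H_{26} = 3.854, so E[T] = 100.215.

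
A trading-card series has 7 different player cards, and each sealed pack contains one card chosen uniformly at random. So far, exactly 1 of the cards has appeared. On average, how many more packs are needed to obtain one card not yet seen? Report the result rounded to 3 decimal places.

1.167

Each pack yields a new card with probability (7-1)/7 = 6/7, so the wait is geometric with mean 7/6.
E = 7/6 = 1.1667.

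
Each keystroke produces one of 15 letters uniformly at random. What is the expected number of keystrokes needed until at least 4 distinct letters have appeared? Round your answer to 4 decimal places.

With k distinct letters already seen, the next new one arrives after an expected 15/(15-k) keystrokes.
Sum over k = 0,...,3: E = 15/15 + 15/14 + 15/13 + 15/12 = 4.47527.

4.4753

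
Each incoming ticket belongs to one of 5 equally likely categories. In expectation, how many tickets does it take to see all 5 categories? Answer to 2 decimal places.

After k distinct categories have appeared, the next ticket gives a new one with probability (5-k)/5, so the expected wait for the (k+1)-th is 5/(5-k).
E[T] = 5/5 + 5/4 + 5/3 + 5/2 + 5/1 = 5·H_{5}.
H_{5} = 2.283, so E[T] = 11.417.

11.42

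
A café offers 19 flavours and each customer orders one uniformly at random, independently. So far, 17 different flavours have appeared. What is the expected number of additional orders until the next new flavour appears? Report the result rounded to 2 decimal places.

The number of orders until the next new flavour is geometric with success probability 2/19, so its mean is 19/2.
E = 19/2 = 9.500.

9.50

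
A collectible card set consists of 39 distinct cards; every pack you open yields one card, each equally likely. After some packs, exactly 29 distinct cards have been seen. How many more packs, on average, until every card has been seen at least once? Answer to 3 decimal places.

With k distinct cards already seen, the next new one takes an expected 39/(39-k) packs.
Sum over k = 29,...,38: E = 39/10 + 39/9 + 39/8 + ... + 39/2 + 39/1 = 114.2298.

114.230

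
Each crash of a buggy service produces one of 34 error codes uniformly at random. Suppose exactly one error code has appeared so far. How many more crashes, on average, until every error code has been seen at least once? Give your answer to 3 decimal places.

139.019

From k distinct to k+1 distinct takes on average 34/(34-k) crashes.
Sum over k = 1,...,33: E = 34/33 + 34/32 + 34/31 + ... + 34/2 + 34/1 = 139.0191.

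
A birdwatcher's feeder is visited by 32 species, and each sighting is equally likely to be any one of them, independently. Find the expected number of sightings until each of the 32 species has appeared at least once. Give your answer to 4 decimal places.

After k distinct species have appeared, the next sighting gives a new one with probability (32-k)/32, so the expected wait for the (k+1)-th is 32/(32-k).
E[T] = 32/32 + 32/31 + 32/30 + ... + 32/2 + 32/1 = 32·H_{32}.
H_{32} = 4.05850, so E[T] = 129.87185.

129.8718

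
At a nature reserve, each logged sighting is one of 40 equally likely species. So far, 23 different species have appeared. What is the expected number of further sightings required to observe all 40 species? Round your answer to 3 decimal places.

From k distinct to k+1 distinct takes on average 40/(40-k) sightings.
Sum over k = 23,...,39: E = 40/17 + 40/16 + 40/15 + ... + 40/2 + 40/1 = 137.5821.

137.582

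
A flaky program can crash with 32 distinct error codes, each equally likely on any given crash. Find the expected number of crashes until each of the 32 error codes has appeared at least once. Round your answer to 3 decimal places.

The wait to go from k to k+1 distinct error codes is geometric with mean 32/(32-k).
E[T] = 32/32 + 32/31 + 32/30 + ... + 32/2 + 32/1 = 32·H_{32}.
H_{32} = 4.0585, so E[T] = 129.8718.

129.872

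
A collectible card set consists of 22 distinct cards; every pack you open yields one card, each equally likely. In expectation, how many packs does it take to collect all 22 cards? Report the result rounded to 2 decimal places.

After k distinct cards have appeared, the next pack gives a new one with probability (22-k)/22, so the expected wait for the (k+1)-th is 22/(22-k).
E[T] = 22/22 + 22/21 + 22/20 + ... + 22/2 + 22/1 = 22·H_{22}.
H_{22} = 3.691, so E[T] = 81.198.

81.20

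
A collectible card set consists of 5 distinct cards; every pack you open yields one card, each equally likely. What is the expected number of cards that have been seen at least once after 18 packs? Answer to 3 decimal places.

For each card, P(seen in 18 packs) = 1 - (4/5)^18 = 0.9820.
By linearity of expectation, E[distinct seen] = 5·(1 - (4/5)^18) = 4.9099.

4.910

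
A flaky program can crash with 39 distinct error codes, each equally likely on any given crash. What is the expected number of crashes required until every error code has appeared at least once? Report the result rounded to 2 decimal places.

After k distinct error codes have appeared, the next crash gives a new one with probability (39-k)/39, so the expected wait for the (k+1)-th is 39/(39-k).
E[T] = 39/39 + 39/38 + 39/37 + ... + 39/2 + 39/1 = 39·H_{39}.
H_{39} = 4.254, so E[T] = 165.888.

165.89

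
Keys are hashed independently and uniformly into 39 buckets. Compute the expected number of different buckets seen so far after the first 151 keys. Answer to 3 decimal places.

38.228

For each bucket, P(seen in 151 keys) = 1 - (38/39)^151 = 0.9802.
By linearity of expectation, E[distinct seen] = 39·(1 - (38/39)^151) = 38.2280.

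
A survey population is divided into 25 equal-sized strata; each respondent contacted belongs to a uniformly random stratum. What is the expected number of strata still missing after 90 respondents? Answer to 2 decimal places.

0.63

For each stratum, P(unseen after 90) = (24/25)^90 = 0.025.
By linearity of expectation, E[unseen] = 25·(24/25)^90 = 0.634.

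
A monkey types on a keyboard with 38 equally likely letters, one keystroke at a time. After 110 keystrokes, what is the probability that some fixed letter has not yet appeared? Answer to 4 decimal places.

0.0532

Each keystroke misses the fixed letter with probability (38-1)/38 = 37/38, independently.
P(still missing after 110) = (37/38)^110 = 0.05321.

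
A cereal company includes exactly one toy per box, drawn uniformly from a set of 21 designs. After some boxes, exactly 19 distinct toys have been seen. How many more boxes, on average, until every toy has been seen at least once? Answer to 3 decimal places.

With k distinct toys already seen, the next new one takes an expected 21/(21-k) boxes.
Sum over k = 19,...,20: E = 21/2 + 21/1 = 31.5000.

31.500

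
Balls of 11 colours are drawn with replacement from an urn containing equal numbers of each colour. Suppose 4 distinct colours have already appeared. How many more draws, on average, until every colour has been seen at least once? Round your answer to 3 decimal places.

28.521

The wait to go from k to k+1 distinct colours is geometric with mean 11/(11-k).
Sum over k = 4,...,10: E = 11/7 + 11/6 + 11/5 + ... + 11/2 + 11/1 = 28.5214.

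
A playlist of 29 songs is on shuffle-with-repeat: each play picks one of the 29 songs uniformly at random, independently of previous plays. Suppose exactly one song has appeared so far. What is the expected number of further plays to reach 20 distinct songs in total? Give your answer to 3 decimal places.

The wait to go from k to k+1 distinct songs is geometric with mean 29/(29-k).
Sum over k = 1,...,19: E = 29/28 + 29/27 + 29/26 + ... + 29/11 + 29/10 = 31.8479.

31.848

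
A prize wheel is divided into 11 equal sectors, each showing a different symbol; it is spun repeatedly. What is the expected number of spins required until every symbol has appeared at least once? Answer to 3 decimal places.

33.219

The wait to go from k to k+1 distinct symbols is geometric with mean 11/(11-k).
E[T] = 11/11 + 11/10 + 11/9 + ... + 11/2 + 11/1 = 11·H_{11}.
H_{11} = 3.0199, so E[T] = 33.2187.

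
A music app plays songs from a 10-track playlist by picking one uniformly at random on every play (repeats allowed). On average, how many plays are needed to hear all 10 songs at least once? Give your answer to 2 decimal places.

29.29

After k distinct songs have appeared, the next play gives a new one with probability (10-k)/10, so the expected wait for the (k+1)-th is 10/(10-k).
E[T] = 10/10 + 10/9 + 10/8 + ... + 10/2 + 10/1 = 10·H_{10}.
H_{10} = 2.929, so E[T] = 29.290.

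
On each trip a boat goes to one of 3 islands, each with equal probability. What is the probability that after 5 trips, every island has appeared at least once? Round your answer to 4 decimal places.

By inclusion–exclusion over which islands are missing,
P(all seen) = Σ_{j=0}^{3} (-1)^j C(3,j)((3-j)/3)^5
= 1.00000 - 0.39506 + 0.01235 - 0.00000
= 0.61728.

0.6173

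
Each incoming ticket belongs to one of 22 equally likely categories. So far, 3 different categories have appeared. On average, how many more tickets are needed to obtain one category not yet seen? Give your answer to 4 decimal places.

1.1579

The number of tickets until the next new category is geometric with success probability 19/22, so its mean is 22/19.
E = 22/19 = 1.15789.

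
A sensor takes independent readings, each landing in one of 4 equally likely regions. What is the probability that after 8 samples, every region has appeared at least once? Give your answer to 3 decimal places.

0.623

Let A_i be the event that region i is missing after 8 samples. By inclusion–exclusion on the A_i,
P(all seen) = Σ_{j=0}^{4} (-1)^j C(4,j)((4-j)/4)^8
= 1.0000 - 0.4005 + 0.0234 - 0.0001 + 0.0000
= 0.6229.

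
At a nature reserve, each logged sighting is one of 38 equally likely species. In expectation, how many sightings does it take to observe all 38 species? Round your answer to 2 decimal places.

Split into phases: going from k distinct to k+1 distinct takes on average 38/(38-k) sightings.
E[T] = 38/38 + 38/37 + 38/36 + ... + 38/2 + 38/1 = 38·H_{38}.
H_{38} = 4.228, so E[T] = 160.660.

160.66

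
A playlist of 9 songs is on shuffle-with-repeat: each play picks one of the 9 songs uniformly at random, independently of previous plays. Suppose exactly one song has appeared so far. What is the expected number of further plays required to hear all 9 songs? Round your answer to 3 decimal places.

24.461

From k distinct to k+1 distinct takes on average 9/(9-k) plays.
Sum over k = 1,...,8: E = 9/8 + 9/7 + 9/6 + ... + 9/2 + 9/1 = 24.4607.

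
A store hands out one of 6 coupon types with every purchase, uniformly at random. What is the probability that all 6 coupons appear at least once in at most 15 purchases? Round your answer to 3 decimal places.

0.644

By inclusion–exclusion over which coupons are missing,
P(all seen) = Σ_{j=0}^{6} (-1)^j C(6,j)((6-j)/6)^15
= 1.0000 - 0.3894 + 0.0343 - 0.0006 + 0.0000 - 0.0000 + 0.0000
= 0.6442.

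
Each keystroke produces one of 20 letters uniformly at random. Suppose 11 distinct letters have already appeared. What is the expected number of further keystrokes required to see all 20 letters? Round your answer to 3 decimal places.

56.579

With k distinct letters already seen, the next new one takes an expected 20/(20-k) keystrokes.
Sum over k = 11,...,19: E = 20/9 + 20/8 + 20/7 + ... + 20/2 + 20/1 = 56.5794.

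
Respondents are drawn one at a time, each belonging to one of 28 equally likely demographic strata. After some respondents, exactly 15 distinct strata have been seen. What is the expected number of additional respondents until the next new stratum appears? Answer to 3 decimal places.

2.154

The number of respondents until the next new stratum is geometric with success probability 13/28, so its mean is 28/13.
E = 28/13 = 2.1538.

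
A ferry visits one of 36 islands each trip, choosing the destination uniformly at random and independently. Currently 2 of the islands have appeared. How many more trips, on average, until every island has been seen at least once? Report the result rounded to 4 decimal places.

148.2556

With k distinct islands already seen, the next new one takes an expected 36/(36-k) trips.
Sum over k = 2,...,35: E = 36/34 + 36/33 + 36/32 + ... + 36/2 + 36/1 = 148.25556.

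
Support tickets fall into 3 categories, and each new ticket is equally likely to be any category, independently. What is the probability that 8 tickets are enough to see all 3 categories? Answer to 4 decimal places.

0.8834

Let A_i be the event that category i is missing after 8 tickets. By inclusion–exclusion on the A_i,
P(all seen) = Σ_{j=0}^{3} (-1)^j C(3,j)((3-j)/3)^8
= 1.00000 - 0.11706 + 0.00046 - 0.00000
= 0.88340.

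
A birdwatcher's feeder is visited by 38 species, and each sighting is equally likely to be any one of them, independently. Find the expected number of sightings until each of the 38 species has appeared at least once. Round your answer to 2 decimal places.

After k distinct species have appeared, the next sighting gives a new one with probability (38-k)/38, so the expected wait for the (k+1)-th is 38/(38-k).
E[T] = 38/38 + 38/37 + 38/36 + ... + 38/2 + 38/1 = 38·H_{38}.
H_{38} = 4.228, so E[T] = 160.660.

160.66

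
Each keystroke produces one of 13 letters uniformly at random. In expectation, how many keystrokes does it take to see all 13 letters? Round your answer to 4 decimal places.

41.3417

The wait to go from k to k+1 distinct letters is geometric with mean 13/(13-k).
E[T] = 13/13 + 13/12 + 13/11 + ... + 13/2 + 13/1 = 13·H_{13}.
H_{13} = 3.18013, so E[T] = 41.34174.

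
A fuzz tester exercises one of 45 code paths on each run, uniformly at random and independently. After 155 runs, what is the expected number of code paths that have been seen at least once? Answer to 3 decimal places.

43.618

For each code path, P(seen in 155 runs) = 1 - (44/45)^155 = 0.9693.
By linearity of expectation, E[distinct seen] = 45·(1 - (44/45)^155) = 43.6182.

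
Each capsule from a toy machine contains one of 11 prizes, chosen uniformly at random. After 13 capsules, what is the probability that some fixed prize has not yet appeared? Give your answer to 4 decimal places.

Each capsule misses the fixed prize with probability (11-1)/11 = 10/11, independently.
P(still missing after 13) = (10/11)^13 = 0.28966.

0.2897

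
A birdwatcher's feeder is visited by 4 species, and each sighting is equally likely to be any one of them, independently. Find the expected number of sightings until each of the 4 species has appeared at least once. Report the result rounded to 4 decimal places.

Split into phases: going from k distinct to k+1 distinct takes on average 4/(4-k) sightings.
E[T] = 4/4 + 4/3 + 4/2 + 4/1 = 4·H_{4}.
H_{4} = 2.08333, so E[T] = 8.33333.

8.3333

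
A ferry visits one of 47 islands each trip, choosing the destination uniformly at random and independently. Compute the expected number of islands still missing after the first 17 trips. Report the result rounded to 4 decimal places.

32.6075

For each island, P(unseen after 17) = (46/47)^17 = 0.69378.
By linearity of expectation, E[unseen] = 47·(46/47)^17 = 32.60749.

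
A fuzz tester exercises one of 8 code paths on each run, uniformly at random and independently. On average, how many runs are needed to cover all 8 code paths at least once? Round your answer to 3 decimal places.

21.743

The wait to go from k to k+1 distinct code paths is geometric with mean 8/(8-k).
E[T] = 8/8 + 8/7 + 8/6 + ... + 8/2 + 8/1 = 8·H_{8}.
H_{8} = 2.7179, so E[T] = 21.7429.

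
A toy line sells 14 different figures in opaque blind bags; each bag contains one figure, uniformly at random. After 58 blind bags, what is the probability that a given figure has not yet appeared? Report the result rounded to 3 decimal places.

0.014

On each blind bag the fixed figure fails to appear with probability 13/14.
P(still missing after 58) = (13/14)^58 = 0.0136.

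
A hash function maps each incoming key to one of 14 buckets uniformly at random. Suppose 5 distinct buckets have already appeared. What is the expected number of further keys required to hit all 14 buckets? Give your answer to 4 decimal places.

39.6056

With k distinct buckets already seen, the next new one takes an expected 14/(14-k) keys.
Sum over k = 5,...,13: E = 14/9 + 14/8 + 14/7 + ... + 14/2 + 14/1 = 39.60556.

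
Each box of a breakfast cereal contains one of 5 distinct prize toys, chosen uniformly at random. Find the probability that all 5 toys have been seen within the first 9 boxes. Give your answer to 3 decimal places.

By inclusion–exclusion over which toys are missing,
P(all seen) = Σ_{j=0}^{5} (-1)^j C(5,j)((5-j)/5)^9
= 1.0000 - 0.6711 + 0.1008 - 0.0026 + 0.0000 - 0.0000
= 0.4271.

0.427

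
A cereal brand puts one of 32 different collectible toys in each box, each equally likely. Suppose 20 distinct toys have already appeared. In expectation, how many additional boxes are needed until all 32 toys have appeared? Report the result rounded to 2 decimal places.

With k distinct toys already seen, the next new one takes an expected 32/(32-k) boxes.
Sum over k = 20,...,31: E = 32/12 + 32/11 + 32/10 + ... + 32/2 + 32/1 = 99.303.

99.30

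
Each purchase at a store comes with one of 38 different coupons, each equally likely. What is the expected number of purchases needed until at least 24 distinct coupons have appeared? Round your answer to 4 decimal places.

With k distinct coupons already seen, the next new one arrives after an expected 38/(38-k) purchases.
Sum over k = 0,...,23: E = 38/38 + 38/37 + 38/36 + ... + 38/16 + 38/15 = 37.10091.

37.1009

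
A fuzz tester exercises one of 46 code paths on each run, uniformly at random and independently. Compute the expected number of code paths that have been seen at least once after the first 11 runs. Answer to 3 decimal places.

9.879

For each code path, P(seen in 11 runs) = 1 - (45/46)^11 = 0.2148.
By linearity of expectation, E[distinct seen] = 46·(1 - (45/46)^11) = 9.8790.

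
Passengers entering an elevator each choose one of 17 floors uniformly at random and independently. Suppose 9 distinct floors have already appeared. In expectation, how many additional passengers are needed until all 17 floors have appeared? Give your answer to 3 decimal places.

46.204

With k distinct floors already seen, the next new one takes an expected 17/(17-k) passengers.
Sum over k = 9,...,16: E = 17/8 + 17/7 + 17/6 + ... + 17/2 + 17/1 = 46.2036.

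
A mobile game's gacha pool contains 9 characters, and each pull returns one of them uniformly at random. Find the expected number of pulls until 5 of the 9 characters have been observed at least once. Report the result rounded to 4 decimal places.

6.7107

With k distinct characters already seen, the next new one arrives after an expected 9/(9-k) pulls.
Sum over k = 0,...,4: E = 9/9 + 9/8 + 9/7 + 9/6 + 9/5 = 6.71071.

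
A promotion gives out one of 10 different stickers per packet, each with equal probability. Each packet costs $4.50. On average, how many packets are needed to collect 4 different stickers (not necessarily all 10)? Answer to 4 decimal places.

With k distinct stickers already seen, the next new one arrives after an expected 10/(10-k) packets.
Sum over k = 0,...,3: E = 10/10 + 10/9 + 10/8 + 10/7 = 4.78968.

4.7897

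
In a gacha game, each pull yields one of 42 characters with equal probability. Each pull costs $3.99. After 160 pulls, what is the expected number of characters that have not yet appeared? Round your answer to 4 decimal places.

0.8888

For each character, P(unseen after 160) = (41/42)^160 = 0.02116.
By linearity of expectation, E[unseen] = 42·(41/42)^160 = 0.88875.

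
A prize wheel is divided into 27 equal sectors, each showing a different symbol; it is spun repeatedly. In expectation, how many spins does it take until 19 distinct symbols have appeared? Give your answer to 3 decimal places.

Going from k to k+1 distinct takes a geometric number of spins with mean 27/(27-k).
Sum over k = 0,...,18: E = 27/27 + 27/26 + 27/25 + ... + 27/10 + 27/9 = 31.6872.

31.687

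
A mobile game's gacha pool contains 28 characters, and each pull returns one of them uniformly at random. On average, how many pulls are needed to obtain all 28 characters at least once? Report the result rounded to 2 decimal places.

After k distinct characters have appeared, the next pull gives a new one with probability (28-k)/28, so the expected wait for the (k+1)-th is 28/(28-k).
E[T] = 28/28 + 28/27 + 28/26 + ... + 28/2 + 28/1 = 28·H_{28}.
H_{28} = 3.927, so E[T] = 109.961.

109.96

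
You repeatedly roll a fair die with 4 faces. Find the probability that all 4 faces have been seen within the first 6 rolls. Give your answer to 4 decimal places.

Let A_i be the event that face i is missing after 6 rolls. By inclusion–exclusion on the A_i,
P(all seen) = Σ_{j=0}^{4} (-1)^j C(4,j)((4-j)/4)^6
= 1.00000 - 0.71191 + 0.09375 - 0.00098 + 0.00000
= 0.38086.

0.3809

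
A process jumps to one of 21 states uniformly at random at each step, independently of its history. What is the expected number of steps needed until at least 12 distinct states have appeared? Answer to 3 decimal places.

Going from k to k+1 distinct takes a geometric number of steps with mean 21/(21-k).
Sum over k = 0,...,11: E = 21/21 + 21/20 + 21/19 + ... + 21/11 + 21/10 = 17.1442.

17.144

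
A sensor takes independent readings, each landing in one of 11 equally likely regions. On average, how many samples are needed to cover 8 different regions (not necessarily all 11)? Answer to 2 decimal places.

13.05

Going from k to k+1 distinct takes a geometric number of samples with mean 11/(11-k).
Sum over k = 0,...,7: E = 11/11 + 11/10 + 11/9 + ... + 11/5 + 11/4 = 13.052.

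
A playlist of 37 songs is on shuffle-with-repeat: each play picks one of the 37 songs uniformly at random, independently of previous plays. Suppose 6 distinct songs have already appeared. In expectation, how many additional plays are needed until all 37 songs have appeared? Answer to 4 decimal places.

149.0081

From k distinct to k+1 distinct takes on average 37/(37-k) plays.
Sum over k = 6,...,36: E = 37/31 + 37/30 + 37/29 + ... + 37/2 + 37/1 = 149.00807.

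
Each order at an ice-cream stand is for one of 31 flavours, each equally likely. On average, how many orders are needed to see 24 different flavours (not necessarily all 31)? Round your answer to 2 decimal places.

44.47

With k distinct flavours already seen, the next new one arrives after an expected 31/(31-k) orders.
Sum over k = 0,...,23: E = 31/31 + 31/30 + 31/29 + ... + 31/9 + 31/8 = 44.466.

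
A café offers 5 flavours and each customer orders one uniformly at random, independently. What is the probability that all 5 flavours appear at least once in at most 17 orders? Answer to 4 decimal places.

By inclusion–exclusion over which flavours are missing,
P(all seen) = Σ_{j=0}^{5} (-1)^j C(5,j)((5-j)/5)^17
= 1.00000 - 0.11259 + 0.00169 - 0.00000 + 0.00000 - 0.00000
= 0.88910.

0.8891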